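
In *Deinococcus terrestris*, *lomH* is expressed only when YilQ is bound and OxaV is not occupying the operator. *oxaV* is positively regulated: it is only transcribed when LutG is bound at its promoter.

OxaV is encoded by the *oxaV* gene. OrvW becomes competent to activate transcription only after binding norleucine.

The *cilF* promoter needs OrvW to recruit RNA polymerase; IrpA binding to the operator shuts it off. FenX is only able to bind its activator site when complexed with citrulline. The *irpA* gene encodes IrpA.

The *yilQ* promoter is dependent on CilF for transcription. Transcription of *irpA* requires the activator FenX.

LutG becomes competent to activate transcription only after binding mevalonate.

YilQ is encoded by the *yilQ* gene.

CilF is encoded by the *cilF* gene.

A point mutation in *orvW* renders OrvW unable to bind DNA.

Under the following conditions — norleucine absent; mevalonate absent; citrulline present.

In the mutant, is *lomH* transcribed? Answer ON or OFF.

OFF

OrvW is non-functional in this strain, so it has no effect.
Citrulline is present, so FenX is active.
No repressor is bound and FenX is active, so *irpA* is transcribed.
So IrpA is produced and active.
With repressor IrpA bound, *cilF* is not transcribed.
So CilF is not produced.
Required activator CilF is absent, so *yilQ* is not transcribed.
So YilQ is not produced.
Mevalonate is absent, so LutG is inactive.
Required activator LutG is absent, so *oxaV* is not transcribed.
So OxaV is not produced.
Required activator YilQ is absent, so *lomH* is not transcribed.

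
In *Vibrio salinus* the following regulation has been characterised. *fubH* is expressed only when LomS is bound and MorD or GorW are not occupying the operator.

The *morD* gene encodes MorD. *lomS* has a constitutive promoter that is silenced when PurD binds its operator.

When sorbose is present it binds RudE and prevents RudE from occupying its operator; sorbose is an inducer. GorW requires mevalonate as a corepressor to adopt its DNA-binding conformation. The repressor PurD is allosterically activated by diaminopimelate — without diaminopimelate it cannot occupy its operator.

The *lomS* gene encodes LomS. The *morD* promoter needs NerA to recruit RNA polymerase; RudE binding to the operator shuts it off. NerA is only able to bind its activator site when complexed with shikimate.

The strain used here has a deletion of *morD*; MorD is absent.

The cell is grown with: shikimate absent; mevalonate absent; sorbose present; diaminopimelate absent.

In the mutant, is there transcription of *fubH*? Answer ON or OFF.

ON

MorD is non-functional in this strain, so it has no effect.
Mevalonate is absent, so GorW is inactive.
Diaminopimelate is absent, so PurD is inactive.
With no repressor bound, *lomS* is transcribed.
So LomS is produced and active.
No repressor is bound and LomS is active, so *fubH* is transcribed.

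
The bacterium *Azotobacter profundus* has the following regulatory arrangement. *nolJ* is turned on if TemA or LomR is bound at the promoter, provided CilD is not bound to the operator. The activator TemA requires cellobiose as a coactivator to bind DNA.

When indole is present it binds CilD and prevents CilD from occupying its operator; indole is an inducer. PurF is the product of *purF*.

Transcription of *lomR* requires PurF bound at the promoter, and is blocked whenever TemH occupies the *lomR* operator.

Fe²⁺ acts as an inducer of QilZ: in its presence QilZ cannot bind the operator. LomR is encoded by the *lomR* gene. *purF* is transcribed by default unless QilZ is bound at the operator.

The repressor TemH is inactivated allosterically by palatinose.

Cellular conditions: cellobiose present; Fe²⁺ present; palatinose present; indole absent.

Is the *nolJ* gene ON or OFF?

Cellobiose is present, so TemA is active.
Indole is absent, so CilD is active.
Fe²⁺ is present, so QilZ is inactive.
With no repressor bound, *purF* is transcribed.
So PurF is produced and active.
Palatinose is present, so TemH is inactive.
No repressor is bound and PurF is active, so *lomR* is transcribed.
So LomR is produced and active.
With repressor CilD bound, *nolJ* is not transcribed.

OFF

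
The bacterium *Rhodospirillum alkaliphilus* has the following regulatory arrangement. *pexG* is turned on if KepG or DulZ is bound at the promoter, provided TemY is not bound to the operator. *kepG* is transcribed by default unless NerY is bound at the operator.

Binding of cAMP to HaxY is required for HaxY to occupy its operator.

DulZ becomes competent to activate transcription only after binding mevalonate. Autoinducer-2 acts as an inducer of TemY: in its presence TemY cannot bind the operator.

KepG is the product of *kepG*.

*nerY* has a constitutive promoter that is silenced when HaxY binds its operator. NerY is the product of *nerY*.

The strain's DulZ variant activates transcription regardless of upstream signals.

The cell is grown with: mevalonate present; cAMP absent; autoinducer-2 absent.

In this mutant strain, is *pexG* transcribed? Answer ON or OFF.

cAMP is absent, so HaxY is inactive.
With no repressor bound, *nerY* is transcribed.
So NerY is produced and active.
With repressor NerY bound, *kepG* is not transcribed.
So KepG is not produced.
DulZ is constitutively active in this strain.
Autoinducer-2 is absent, so TemY is active.
With repressor TemY bound, *pexG* is not transcribed.

OFF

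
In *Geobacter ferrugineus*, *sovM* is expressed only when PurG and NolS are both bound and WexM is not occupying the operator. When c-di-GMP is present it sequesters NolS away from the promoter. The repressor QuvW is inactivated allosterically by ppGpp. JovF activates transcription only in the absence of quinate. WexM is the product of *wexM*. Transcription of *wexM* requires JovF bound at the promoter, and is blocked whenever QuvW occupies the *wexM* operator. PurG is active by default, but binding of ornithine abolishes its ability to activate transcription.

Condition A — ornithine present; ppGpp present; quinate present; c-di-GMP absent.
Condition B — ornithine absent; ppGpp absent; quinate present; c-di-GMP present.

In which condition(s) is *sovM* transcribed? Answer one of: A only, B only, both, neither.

neither

Condition A:
Ornithine is present, so PurG is inactive.
ppGpp is present, so QuvW is inactive.
Quinate is present, so JovF is inactive.
Required activator JovF is absent, so *wexM* is not transcribed.
So WexM is not produced.
c-di-GMP is absent, so NolS is active.
Required activator PurG is absent, so *sovM* is not transcribed.
→ *sovM* is OFF in A.
Condition B:
Ornithine is absent, so PurG is active.
ppGpp is absent, so QuvW is active.
Quinate is present, so JovF is inactive.
With repressor QuvW bound, *wexM* is not transcribed.
So WexM is not produced.
c-di-GMP is present, so NolS is inactive.
Required activator NolS is absent, so *sovM* is not transcribed.
→ *sovM* is OFF in B.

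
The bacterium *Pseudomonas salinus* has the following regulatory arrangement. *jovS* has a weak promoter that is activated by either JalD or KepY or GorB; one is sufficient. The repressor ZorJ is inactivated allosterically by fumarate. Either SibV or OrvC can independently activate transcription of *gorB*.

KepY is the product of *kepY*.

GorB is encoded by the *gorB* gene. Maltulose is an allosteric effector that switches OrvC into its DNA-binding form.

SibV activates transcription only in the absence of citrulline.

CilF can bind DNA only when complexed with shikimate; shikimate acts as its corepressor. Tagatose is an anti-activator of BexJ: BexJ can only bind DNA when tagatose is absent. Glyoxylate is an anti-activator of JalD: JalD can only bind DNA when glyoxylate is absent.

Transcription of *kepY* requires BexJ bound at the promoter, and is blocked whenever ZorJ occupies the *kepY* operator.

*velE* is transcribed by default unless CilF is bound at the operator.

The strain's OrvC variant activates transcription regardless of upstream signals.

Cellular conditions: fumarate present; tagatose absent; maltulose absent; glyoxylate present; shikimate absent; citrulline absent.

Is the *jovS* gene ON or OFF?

Glyoxylate is present, so JalD is inactive.
Fumarate is present, so ZorJ is inactive.
Tagatose is absent, so BexJ is active.
No repressor is bound and BexJ is active, so *kepY* is transcribed.
So KepY is produced and active.
Citrulline is absent, so SibV is active.
OrvC is constitutively active in this strain.
Activator SibV is present, so *gorB* is transcribed.
So GorB is produced and active.
Activator KepY is present, so *jovS* is transcribed.

ON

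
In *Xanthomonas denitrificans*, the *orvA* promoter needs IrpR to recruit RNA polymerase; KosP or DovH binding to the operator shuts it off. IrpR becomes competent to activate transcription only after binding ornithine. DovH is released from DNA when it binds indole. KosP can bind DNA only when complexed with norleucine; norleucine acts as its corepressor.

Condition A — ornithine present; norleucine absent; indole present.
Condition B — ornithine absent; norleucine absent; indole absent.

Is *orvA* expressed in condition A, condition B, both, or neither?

A only

Condition A:
Ornithine is present, so IrpR is active.
Norleucine is absent, so KosP is inactive.
Indole is present, so DovH is inactive.
No repressor is bound and IrpR is active, so *orvA* is transcribed.
→ *orvA* is ON in A.
Condition B:
Ornithine is absent, so IrpR is inactive.
Norleucine is absent, so KosP is inactive.
Indole is absent, so DovH is active.
With repressor DovH bound, *orvA* is not transcribed.
→ *orvA* is OFF in B.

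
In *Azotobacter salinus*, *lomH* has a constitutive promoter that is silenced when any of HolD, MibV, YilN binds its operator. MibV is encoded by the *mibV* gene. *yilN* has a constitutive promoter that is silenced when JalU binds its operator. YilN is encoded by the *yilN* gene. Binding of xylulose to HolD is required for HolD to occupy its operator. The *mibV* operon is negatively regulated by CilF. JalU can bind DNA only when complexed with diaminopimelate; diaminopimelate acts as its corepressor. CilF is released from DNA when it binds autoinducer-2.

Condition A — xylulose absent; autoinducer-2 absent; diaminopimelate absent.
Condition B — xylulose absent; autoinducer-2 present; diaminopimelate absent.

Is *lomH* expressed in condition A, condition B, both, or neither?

neither

Condition A:
Xylulose is absent, so HolD is inactive.
Autoinducer-2 is absent, so CilF is active.
With repressor CilF bound, *mibV* is not transcribed.
So MibV is not produced.
Diaminopimelate is absent, so JalU is inactive.
With no repressor bound, *yilN* is transcribed.
So YilN is produced and active.
With repressor YilN bound, *lomH* is not transcribed.
→ *lomH* is OFF in A.
Condition B:
Xylulose is absent, so HolD is inactive.
Autoinducer-2 is present, so CilF is inactive.
With no repressor bound, *mibV* is transcribed.
So MibV is produced and active.
Diaminopimelate is absent, so JalU is inactive.
With no repressor bound, *yilN* is transcribed.
So YilN is produced and active.
With repressor MibV bound, *lomH* is not transcribed.
→ *lomH* is OFF in B.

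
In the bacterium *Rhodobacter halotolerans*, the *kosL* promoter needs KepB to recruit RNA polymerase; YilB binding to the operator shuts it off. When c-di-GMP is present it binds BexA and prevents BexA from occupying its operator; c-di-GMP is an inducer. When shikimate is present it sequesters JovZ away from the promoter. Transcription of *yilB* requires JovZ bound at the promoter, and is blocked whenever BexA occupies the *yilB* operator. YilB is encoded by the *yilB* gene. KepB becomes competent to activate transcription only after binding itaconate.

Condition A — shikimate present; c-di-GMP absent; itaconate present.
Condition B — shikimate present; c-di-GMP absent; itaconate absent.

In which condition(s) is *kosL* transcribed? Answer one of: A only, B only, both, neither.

Condition A:
Shikimate is present, so JovZ is inactive.
c-di-GMP is absent, so BexA is active.
With repressor BexA bound, *yilB* is not transcribed.
So YilB is not produced.
Itaconate is present, so KepB is active.
No repressor is bound and KepB is active, so *kosL* is transcribed.
→ *kosL* is ON in A.
Condition B:
Shikimate is present, so JovZ is inactive.
c-di-GMP is absent, so BexA is active.
With repressor BexA bound, *yilB* is not transcribed.
So YilB is not produced.
Itaconate is absent, so KepB is inactive.
Required activator KepB is absent, so *kosL* is not transcribed.
→ *kosL* is OFF in B.

A only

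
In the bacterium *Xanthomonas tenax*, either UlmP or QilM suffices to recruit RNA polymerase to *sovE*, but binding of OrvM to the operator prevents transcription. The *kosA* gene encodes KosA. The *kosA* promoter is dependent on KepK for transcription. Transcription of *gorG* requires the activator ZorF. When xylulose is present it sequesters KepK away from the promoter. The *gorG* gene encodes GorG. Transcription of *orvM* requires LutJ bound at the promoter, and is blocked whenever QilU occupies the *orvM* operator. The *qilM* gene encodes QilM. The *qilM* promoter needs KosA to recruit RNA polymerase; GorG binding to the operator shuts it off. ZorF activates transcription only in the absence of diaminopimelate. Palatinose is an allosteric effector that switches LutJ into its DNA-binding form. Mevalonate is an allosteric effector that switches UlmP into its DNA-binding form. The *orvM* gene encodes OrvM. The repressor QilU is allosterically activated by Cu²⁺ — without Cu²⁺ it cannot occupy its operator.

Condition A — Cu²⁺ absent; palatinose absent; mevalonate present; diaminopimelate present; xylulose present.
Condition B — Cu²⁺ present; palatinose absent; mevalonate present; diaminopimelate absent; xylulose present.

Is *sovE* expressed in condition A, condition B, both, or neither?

Condition A:
Cu²⁺ is absent, so QilU is inactive.
Palatinose is absent, so LutJ is inactive.
Required activator LutJ is absent, so *orvM* is not transcribed.
So OrvM is not produced.
Mevalonate is present, so UlmP is active.
Diaminopimelate is present, so ZorF is inactive.
Required activator ZorF is absent, so *gorG* is not transcribed.
So GorG is not produced.
Xylulose is present, so KepK is inactive.
Required activator KepK is absent, so *kosA* is not transcribed.
So KosA is not produced.
Required activator KosA is absent, so *qilM* is not transcribed.
So QilM is not produced.
Activator UlmP is present, so *sovE* is transcribed.
→ *sovE* is ON in A.
Condition B:
Cu²⁺ is present, so QilU is active.
Palatinose is absent, so LutJ is inactive.
With repressor QilU bound, *orvM* is not transcribed.
So OrvM is not produced.
Mevalonate is present, so UlmP is active.
Diaminopimelate is absent, so ZorF is active.
No repressor is bound and ZorF is active, so *gorG* is transcribed.
So GorG is produced and active.
Xylulose is present, so KepK is inactive.
Required activator KepK is absent, so *kosA* is not transcribed.
So KosA is not produced.
With repressor GorG bound, *qilM* is not transcribed.
So QilM is not produced.
Activator UlmP is present, so *sovE* is transcribed.
→ *sovE* is ON in B.

both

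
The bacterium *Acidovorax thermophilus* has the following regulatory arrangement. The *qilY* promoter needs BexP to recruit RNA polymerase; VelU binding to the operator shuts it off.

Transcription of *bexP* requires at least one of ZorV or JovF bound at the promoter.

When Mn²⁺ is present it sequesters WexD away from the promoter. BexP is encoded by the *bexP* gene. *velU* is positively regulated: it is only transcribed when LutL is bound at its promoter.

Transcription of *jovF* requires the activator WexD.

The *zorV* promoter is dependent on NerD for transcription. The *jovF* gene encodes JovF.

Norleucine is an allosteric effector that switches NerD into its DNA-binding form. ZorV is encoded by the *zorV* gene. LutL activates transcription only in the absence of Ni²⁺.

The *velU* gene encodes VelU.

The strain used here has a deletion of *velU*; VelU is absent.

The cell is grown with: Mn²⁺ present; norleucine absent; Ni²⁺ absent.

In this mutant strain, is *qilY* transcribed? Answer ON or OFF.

OFF

Norleucine is absent, so NerD is inactive.
Required activator NerD is absent, so *zorV* is not transcribed.
So ZorV is not produced.
Mn²⁺ is present, so WexD is inactive.
Required activator WexD is absent, so *jovF* is not transcribed.
So JovF is not produced.
No activator is available at the *bexP* promoter, so *bexP* is not transcribed.
So BexP is not produced.
VelU is non-functional in this strain, so it has no effect.
Required activator BexP is absent, so *qilY* is not transcribed.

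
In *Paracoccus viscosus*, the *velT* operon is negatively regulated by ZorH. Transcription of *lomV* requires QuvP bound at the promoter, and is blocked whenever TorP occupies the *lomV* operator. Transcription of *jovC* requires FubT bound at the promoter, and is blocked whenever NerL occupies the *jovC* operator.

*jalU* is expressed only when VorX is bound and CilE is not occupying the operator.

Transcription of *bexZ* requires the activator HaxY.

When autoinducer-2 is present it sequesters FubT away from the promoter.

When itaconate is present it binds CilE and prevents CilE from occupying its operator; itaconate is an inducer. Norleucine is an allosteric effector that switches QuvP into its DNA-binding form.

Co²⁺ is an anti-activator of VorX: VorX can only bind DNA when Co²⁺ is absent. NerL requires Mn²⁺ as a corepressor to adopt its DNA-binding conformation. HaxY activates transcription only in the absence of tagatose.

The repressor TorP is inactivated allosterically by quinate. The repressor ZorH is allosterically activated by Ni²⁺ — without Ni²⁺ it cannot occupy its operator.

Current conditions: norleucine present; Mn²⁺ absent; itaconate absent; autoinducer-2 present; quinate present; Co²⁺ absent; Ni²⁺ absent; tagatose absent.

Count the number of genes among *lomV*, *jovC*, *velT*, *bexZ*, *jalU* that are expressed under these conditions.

Norleucine is present, so QuvP is active.
Quinate is present, so TorP is inactive.
No repressor is bound and QuvP is active, so *lomV* is transcribed.
→ *lomV* is ON.
Autoinducer-2 is present, so FubT is inactive.
Mn²⁺ is absent, so NerL is inactive.
Required activator FubT is absent, so *jovC* is not transcribed.
→ *jovC* is OFF.
Ni²⁺ is absent, so ZorH is inactive.
With no repressor bound, *velT* is transcribed.
→ *velT* is ON.
Tagatose is absent, so HaxY is active.
No repressor is bound and HaxY is active, so *bexZ* is transcribed.
→ *bexZ* is ON.
Co²⁺ is absent, so VorX is active.
Itaconate is absent, so CilE is active.
With repressor CilE bound, *jalU* is not transcribed.
→ *jalU* is OFF.
3 of the 5 genes are transcribed.

3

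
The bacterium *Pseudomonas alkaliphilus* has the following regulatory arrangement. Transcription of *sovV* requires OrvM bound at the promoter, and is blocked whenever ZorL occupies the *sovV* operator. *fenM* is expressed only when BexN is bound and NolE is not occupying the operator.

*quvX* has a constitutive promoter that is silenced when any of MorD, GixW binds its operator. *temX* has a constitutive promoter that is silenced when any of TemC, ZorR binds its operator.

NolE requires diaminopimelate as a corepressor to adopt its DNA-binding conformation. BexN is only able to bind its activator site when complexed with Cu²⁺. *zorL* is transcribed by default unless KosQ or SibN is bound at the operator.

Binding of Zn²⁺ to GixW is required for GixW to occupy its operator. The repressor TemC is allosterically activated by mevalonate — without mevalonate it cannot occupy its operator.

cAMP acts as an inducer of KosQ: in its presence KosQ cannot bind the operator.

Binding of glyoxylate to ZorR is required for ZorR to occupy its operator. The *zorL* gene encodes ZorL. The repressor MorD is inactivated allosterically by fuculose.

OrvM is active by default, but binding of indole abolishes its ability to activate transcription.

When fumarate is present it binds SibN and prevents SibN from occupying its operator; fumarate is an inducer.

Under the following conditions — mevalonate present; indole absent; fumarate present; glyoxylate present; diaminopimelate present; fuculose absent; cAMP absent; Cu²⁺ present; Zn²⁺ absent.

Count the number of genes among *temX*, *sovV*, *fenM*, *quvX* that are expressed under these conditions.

1

Mevalonate is present, so TemC is active.
Glyoxylate is present, so ZorR is active.
With repressor TemC bound, *temX* is not transcribed.
→ *temX* is OFF.
cAMP is absent, so KosQ is active.
Fumarate is present, so SibN is inactive.
With repressor KosQ bound, *zorL* is not transcribed.
So ZorL is not produced.
Indole is absent, so OrvM is active.
No repressor is bound and OrvM is active, so *sovV* is transcribed.
→ *sovV* is ON.
Diaminopimelate is present, so NolE is active.
Cu²⁺ is present, so BexN is active.
With repressor NolE bound, *fenM* is not transcribed.
→ *fenM* is OFF.
Fuculose is absent, so MorD is active.
Zn²⁺ is absent, so GixW is inactive.
With repressor MorD bound, *quvX* is not transcribed.
→ *quvX* is OFF.
1 of the 4 genes is transcribed.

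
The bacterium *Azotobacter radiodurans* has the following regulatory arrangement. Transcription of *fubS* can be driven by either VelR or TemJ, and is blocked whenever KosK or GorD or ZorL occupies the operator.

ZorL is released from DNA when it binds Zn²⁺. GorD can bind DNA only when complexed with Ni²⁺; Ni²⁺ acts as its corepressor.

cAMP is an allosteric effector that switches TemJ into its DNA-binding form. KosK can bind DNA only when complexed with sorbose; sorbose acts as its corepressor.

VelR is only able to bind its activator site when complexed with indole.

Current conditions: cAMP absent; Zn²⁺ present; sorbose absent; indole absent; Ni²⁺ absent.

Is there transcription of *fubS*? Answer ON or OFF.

OFF

Sorbose is absent, so KosK is inactive.
Indole is absent, so VelR is inactive.
cAMP is absent, so TemJ is inactive.
Ni²⁺ is absent, so GorD is inactive.
Zn²⁺ is present, so ZorL is inactive.
No activator is available at the *fubS* promoter, so *fubS* is not transcribed.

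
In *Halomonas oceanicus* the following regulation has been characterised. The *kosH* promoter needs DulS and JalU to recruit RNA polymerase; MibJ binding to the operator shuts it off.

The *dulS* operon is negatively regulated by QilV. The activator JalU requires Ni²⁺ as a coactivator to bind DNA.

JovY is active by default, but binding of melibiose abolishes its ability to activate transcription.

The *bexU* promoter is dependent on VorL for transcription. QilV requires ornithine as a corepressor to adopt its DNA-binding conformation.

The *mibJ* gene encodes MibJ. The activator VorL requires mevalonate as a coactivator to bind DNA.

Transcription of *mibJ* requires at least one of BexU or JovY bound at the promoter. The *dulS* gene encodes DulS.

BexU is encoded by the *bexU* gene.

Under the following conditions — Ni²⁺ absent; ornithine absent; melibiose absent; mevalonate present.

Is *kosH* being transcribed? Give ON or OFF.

Ornithine is absent, so QilV is inactive.
With no repressor bound, *dulS* is transcribed.
So DulS is produced and active.
Mevalonate is present, so VorL is active.
No repressor is bound and VorL is active, so *bexU* is transcribed.
So BexU is produced and active.
Melibiose is absent, so JovY is active.
Activator BexU is present, so *mibJ* is transcribed.
So MibJ is produced and active.
Ni²⁺ is absent, so JalU is inactive.
With repressor MibJ bound, *kosH* is not transcribed.

OFF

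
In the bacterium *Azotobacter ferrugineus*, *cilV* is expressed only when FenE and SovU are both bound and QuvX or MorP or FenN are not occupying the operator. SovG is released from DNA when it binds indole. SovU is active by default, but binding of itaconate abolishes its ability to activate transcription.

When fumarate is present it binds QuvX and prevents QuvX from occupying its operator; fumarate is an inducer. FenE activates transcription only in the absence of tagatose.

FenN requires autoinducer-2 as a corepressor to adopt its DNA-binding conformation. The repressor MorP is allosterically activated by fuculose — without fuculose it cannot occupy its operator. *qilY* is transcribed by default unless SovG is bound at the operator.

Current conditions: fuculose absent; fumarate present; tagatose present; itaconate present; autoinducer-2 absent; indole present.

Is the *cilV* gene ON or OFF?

Fumarate is present, so QuvX is inactive.
Fuculose is absent, so MorP is inactive.
Tagatose is present, so FenE is inactive.
Autoinducer-2 is absent, so FenN is inactive.
Itaconate is present, so SovU is inactive.
Required activator FenE is absent, so *cilV* is not transcribed.

OFF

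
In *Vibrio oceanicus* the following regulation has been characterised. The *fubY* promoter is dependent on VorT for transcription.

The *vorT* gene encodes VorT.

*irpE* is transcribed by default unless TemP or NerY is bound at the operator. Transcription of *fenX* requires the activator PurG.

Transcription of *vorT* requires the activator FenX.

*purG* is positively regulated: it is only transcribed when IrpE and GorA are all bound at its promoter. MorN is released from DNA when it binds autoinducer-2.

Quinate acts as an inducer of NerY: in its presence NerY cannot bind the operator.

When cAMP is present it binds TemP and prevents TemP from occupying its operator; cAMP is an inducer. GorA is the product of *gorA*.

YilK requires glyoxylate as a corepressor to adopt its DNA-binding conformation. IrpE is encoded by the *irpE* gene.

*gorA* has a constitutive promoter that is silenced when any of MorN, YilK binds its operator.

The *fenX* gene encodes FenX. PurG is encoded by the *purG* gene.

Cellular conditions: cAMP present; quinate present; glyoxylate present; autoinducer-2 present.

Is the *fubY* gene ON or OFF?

OFF

cAMP is present, so TemP is inactive.
Quinate is present, so NerY is inactive.
With no repressor bound, *irpE* is transcribed.
So IrpE is produced and active.
Autoinducer-2 is present, so MorN is inactive.
Glyoxylate is present, so YilK is active.
With repressor YilK bound, *gorA* is not transcribed.
So GorA is not produced.
Required activator GorA is absent, so *purG* is not transcribed.
So PurG is not produced.
Required activator PurG is absent, so *fenX* is not transcribed.
So FenX is not produced.
Required activator FenX is absent, so *vorT* is not transcribed.
So VorT is not produced.
Required activator VorT is absent, so *fubY* is not transcribed.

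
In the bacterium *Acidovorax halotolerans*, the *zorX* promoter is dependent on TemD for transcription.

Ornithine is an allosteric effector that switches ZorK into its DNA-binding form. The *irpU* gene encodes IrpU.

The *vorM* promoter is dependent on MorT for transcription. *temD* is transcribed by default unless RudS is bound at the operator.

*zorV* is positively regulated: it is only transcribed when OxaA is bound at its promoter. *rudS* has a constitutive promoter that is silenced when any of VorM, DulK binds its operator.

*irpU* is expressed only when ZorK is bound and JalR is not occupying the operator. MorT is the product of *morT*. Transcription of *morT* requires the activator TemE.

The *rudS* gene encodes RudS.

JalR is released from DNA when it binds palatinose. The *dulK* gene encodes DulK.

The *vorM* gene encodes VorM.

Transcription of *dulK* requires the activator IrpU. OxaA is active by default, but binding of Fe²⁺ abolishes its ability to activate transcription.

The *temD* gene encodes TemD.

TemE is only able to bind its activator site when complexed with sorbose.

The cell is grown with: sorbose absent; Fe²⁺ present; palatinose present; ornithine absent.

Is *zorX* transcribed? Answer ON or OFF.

Sorbose is absent, so TemE is inactive.
Required activator TemE is absent, so *morT* is not transcribed.
So MorT is not produced.
Required activator MorT is absent, so *vorM* is not transcribed.
So VorM is not produced.
Palatinose is present, so JalR is inactive.
Ornithine is absent, so ZorK is inactive.
Required activator ZorK is absent, so *irpU* is not transcribed.
So IrpU is not produced.
Required activator IrpU is absent, so *dulK* is not transcribed.
So DulK is not produced.
With no repressor bound, *rudS* is transcribed.
So RudS is produced and active.
With repressor RudS bound, *temD* is not transcribed.
So TemD is not produced.
Required activator TemD is absent, so *zorX* is not transcribed.

OFF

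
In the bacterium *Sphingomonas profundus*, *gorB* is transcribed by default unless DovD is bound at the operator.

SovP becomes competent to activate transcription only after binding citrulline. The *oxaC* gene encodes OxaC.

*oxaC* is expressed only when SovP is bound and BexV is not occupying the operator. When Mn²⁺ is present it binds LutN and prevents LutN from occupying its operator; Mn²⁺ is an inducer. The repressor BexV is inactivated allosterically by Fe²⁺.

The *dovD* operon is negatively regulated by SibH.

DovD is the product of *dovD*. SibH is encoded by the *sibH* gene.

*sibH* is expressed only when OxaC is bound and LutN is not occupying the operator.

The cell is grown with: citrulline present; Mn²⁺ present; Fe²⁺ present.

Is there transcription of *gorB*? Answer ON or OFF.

ON

Citrulline is present, so SovP is active.
Fe²⁺ is present, so BexV is inactive.
No repressor is bound and SovP is active, so *oxaC* is transcribed.
So OxaC is produced and active.
Mn²⁺ is present, so LutN is inactive.
No repressor is bound and OxaC is active, so *sibH* is transcribed.
So SibH is produced and active.
With repressor SibH bound, *dovD* is not transcribed.
So DovD is not produced.
With no repressor bound, *gorB* is transcribed.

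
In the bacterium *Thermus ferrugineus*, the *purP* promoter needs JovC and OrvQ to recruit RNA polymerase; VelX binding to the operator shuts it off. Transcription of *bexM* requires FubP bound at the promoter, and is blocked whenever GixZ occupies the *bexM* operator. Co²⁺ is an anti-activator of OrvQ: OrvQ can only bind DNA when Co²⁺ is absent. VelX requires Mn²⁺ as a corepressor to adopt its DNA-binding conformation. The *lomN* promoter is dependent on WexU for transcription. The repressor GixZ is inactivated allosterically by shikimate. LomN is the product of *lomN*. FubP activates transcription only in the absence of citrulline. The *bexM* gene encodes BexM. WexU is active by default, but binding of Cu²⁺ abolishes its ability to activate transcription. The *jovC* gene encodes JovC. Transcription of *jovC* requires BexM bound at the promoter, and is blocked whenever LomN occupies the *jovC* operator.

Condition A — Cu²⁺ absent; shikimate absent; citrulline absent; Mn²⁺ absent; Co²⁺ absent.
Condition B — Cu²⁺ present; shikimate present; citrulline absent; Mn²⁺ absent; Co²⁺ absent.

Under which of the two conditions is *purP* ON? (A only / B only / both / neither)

B only

Condition A:
Cu²⁺ is absent, so WexU is active.
No repressor is bound and WexU is active, so *lomN* is transcribed.
So LomN is produced and active.
Shikimate is absent, so GixZ is active.
Citrulline is absent, so FubP is active.
With repressor GixZ bound, *bexM* is not transcribed.
So BexM is not produced.
With repressor LomN bound, *jovC* is not transcribed.
So JovC is not produced.
Mn²⁺ is absent, so VelX is inactive.
Co²⁺ is absent, so OrvQ is active.
Required activator JovC is absent, so *purP* is not transcribed.
→ *purP* is OFF in A.
Condition B:
Cu²⁺ is present, so WexU is inactive.
Required activator WexU is absent, so *lomN* is not transcribed.
So LomN is not produced.
Shikimate is present, so GixZ is inactive.
Citrulline is absent, so FubP is active.
No repressor is bound and FubP is active, so *bexM* is transcribed.
So BexM is produced and active.
No repressor is bound and BexM is active, so *jovC* is transcribed.
So JovC is produced and active.
Mn²⁺ is absent, so VelX is inactive.
Co²⁺ is absent, so OrvQ is active.
No repressor is bound and JovC and OrvQ are active, so *purP* is transcribed.
→ *purP* is ON in B.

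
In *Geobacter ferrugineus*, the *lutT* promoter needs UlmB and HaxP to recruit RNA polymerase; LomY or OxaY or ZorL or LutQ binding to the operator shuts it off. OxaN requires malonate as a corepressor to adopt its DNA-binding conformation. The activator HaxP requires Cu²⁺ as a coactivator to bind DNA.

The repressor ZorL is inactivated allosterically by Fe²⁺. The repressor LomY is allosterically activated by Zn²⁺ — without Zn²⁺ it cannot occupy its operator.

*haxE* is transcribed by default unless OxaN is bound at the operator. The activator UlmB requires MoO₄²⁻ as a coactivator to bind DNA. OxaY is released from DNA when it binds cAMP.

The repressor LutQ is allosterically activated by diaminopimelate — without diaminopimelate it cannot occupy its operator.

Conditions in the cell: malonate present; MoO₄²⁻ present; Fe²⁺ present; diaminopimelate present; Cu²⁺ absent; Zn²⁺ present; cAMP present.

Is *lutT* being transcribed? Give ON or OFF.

Zn²⁺ is present, so LomY is active.
MoO₄²⁻ is present, so UlmB is active.
cAMP is present, so OxaY is inactive.
Fe²⁺ is present, so ZorL is inactive.
Diaminopimelate is present, so LutQ is active.
Cu²⁺ is absent, so HaxP is inactive.
With repressor LomY bound, *lutT* is not transcribed.

OFF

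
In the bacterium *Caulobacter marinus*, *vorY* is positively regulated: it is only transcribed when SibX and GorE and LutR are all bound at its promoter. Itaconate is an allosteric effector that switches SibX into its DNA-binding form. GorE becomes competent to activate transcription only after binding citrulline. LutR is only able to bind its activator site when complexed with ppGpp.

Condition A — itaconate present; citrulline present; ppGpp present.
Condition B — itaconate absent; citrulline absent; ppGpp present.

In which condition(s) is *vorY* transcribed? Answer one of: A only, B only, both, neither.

A only

Condition A:
Itaconate is present, so SibX is active.
Citrulline is present, so GorE is active.
ppGpp is present, so LutR is active.
No repressor is bound and SibX and GorE and LutR are active, so *vorY* is transcribed.
→ *vorY* is ON in A.
Condition B:
Itaconate is absent, so SibX is inactive.
Citrulline is absent, so GorE is inactive.
ppGpp is present, so LutR is active.
Required activator SibX is absent, so *vorY* is not transcribed.
→ *vorY* is OFF in B.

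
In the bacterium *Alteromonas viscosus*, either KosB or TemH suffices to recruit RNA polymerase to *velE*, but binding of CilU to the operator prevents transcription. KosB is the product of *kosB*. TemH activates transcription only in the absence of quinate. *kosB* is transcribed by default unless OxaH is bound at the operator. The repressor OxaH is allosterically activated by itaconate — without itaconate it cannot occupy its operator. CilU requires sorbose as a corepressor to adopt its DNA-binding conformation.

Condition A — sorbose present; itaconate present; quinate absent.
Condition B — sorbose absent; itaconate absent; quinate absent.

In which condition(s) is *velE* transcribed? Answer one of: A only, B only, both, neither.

Condition A:
Sorbose is present, so CilU is active.
Itaconate is present, so OxaH is active.
With repressor OxaH bound, *kosB* is not transcribed.
So KosB is not produced.
Quinate is absent, so TemH is active.
With repressor CilU bound, *velE* is not transcribed.
→ *velE* is OFF in A.
Condition B:
Sorbose is absent, so CilU is inactive.
Itaconate is absent, so OxaH is inactive.
With no repressor bound, *kosB* is transcribed.
So KosB is produced and active.
Quinate is absent, so TemH is active.
Activator KosB is present, so *velE* is transcribed.
→ *velE* is ON in B.

B only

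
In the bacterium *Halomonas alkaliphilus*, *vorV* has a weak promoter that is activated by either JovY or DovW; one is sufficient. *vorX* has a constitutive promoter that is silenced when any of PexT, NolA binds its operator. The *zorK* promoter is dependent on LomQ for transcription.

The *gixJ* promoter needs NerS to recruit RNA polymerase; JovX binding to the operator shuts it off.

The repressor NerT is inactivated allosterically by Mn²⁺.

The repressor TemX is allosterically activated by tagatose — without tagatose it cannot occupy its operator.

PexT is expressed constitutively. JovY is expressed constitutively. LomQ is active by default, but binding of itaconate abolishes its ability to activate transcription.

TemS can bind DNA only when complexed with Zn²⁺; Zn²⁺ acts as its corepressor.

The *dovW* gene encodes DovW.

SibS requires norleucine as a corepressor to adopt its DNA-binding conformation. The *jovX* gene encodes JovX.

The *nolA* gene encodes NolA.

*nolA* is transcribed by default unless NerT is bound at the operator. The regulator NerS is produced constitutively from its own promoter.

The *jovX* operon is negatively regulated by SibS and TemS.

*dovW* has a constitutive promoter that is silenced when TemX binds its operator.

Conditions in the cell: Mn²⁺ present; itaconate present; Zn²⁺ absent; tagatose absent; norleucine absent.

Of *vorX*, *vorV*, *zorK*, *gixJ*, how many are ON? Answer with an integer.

PexT is produced constitutively and is active.
Mn²⁺ is present, so NerT is inactive.
With no repressor bound, *nolA* is transcribed.
So NolA is produced and active.
With repressor PexT bound, *vorX* is not transcribed.
→ *vorX* is OFF.
JovY is produced constitutively and is active.
Tagatose is absent, so TemX is inactive.
With no repressor bound, *dovW* is transcribed.
So DovW is produced and active.
Activator JovY is present, so *vorV* is transcribed.
→ *vorV* is ON.
Itaconate is present, so LomQ is inactive.
Required activator LomQ is absent, so *zorK* is not transcribed.
→ *zorK* is OFF.
Norleucine is absent, so SibS is inactive.
Zn²⁺ is absent, so TemS is inactive.
With no repressor bound, *jovX* is transcribed.
So JovX is produced and active.
NerS is produced constitutively and is active.
With repressor JovX bound, *gixJ* is not transcribed.
→ *gixJ* is OFF.
1 of the 4 genes is transcribed.

1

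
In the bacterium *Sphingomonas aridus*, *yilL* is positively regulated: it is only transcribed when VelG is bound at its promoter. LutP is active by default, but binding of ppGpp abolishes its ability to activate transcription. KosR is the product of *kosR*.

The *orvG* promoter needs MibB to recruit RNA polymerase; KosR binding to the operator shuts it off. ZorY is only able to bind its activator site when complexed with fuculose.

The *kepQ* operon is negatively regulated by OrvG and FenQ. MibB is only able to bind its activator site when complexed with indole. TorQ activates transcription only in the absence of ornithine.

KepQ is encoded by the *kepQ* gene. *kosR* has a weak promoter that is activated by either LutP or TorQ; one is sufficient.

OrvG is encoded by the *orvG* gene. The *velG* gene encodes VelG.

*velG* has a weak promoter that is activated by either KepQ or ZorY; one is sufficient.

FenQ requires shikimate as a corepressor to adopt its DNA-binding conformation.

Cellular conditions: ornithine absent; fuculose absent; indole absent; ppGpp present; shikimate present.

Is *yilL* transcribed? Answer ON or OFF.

ppGpp is present, so LutP is inactive.
Ornithine is absent, so TorQ is active.
Activator TorQ is present, so *kosR* is transcribed.
So KosR is produced and active.
Indole is absent, so MibB is inactive.
With repressor KosR bound, *orvG* is not transcribed.
So OrvG is not produced.
Shikimate is present, so FenQ is active.
With repressor FenQ bound, *kepQ* is not transcribed.
So KepQ is not produced.
Fuculose is absent, so ZorY is inactive.
No activator is available at the *velG* promoter, so *velG* is not transcribed.
So VelG is not produced.
Required activator VelG is absent, so *yilL* is not transcribed.

OFF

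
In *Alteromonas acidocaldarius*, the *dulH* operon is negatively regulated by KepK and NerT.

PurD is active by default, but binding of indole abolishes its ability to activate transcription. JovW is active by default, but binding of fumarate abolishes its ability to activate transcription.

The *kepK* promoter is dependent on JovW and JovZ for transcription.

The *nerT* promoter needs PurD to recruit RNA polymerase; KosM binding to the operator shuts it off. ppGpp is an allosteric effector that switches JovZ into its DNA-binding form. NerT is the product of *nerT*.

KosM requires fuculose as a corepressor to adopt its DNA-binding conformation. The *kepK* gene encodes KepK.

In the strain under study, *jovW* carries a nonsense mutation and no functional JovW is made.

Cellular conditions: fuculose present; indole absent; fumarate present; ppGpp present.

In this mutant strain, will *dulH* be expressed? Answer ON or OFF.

ON

JovW is non-functional in this strain, so it has no effect.
ppGpp is present, so JovZ is active.
Required activator JovW is absent, so *kepK* is not transcribed.
So KepK is not produced.
Fuculose is present, so KosM is active.
Indole is absent, so PurD is active.
With repressor KosM bound, *nerT* is not transcribed.
So NerT is not produced.
With no repressor bound, *dulH* is transcribed.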